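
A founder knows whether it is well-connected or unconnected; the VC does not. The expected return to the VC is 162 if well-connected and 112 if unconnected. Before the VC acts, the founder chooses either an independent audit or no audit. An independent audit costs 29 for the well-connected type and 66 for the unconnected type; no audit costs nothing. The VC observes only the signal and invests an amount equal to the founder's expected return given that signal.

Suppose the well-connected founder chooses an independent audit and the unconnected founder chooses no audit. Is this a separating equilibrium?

Yes

Under separation the VC infers type exactly: audit → well-connected (pays 162), no audit → unconnected (pays 112).
Well-connected: audit gives 162 − 29 = 133; no audit gives 112 − 0 = 112. No deviation. ✓
Unconnected: no audit gives 112 − 0 = 112; audit gives 162 − 66 = 96. No deviation. ✓
Neither type gains from mimicking the other.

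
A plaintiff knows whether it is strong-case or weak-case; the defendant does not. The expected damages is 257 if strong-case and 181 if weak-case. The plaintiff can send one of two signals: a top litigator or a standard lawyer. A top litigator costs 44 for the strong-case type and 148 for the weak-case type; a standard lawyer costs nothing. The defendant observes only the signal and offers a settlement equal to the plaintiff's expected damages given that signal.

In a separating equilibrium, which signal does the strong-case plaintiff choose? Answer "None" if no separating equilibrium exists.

Try strong-case → top litigator, weak-case → standard lawyer:
  If types separate, top litigator earns payment 257 and standard lawyer earns 181.
  Strong-case: top litigator gives 257 − 44 = 213; standard lawyer gives 181 − 0 = 181. No deviation. ✓
  Weak-case: standard lawyer gives 181 − 0 = 181; top litigator gives 257 − 148 = 109. No deviation. ✓
Both hold — the strong-case type sends top litigator.

top litigator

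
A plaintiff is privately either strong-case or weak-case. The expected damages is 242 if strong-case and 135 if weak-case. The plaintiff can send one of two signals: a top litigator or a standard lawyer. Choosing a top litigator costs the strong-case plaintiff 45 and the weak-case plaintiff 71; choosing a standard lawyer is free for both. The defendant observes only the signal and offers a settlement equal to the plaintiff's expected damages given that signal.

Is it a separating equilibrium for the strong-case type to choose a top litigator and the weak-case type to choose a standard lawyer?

Under separation the defendant infers type exactly: top litigator → strong-case (pays 242), standard lawyer → weak-case (pays 135).
Strong-case: top litigator gives 242 − 45 = 197; standard lawyer gives 135 − 0 = 135. No deviation. ✓
Weak-case: standard lawyer gives 135 − 0 = 135; top litigator gives 242 − 71 = 171. Would deviate. ✗

No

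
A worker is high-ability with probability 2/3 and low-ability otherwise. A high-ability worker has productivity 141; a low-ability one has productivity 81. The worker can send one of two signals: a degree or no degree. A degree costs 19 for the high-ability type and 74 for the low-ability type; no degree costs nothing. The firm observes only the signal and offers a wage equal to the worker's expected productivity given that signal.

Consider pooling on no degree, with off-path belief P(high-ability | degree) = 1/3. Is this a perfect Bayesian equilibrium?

Yes

On the equilibrium path (no degree) the firm holds the prior 2/3 and pays 2/3·141 + 1/3·81 = 121. Off-path (degree) belief 1/3 gives 1/3·141 + 2/3·81 = 101.
High-ability: no degree gives 121 − 0 = 121; degree gives 101 − 19 = 82. Stays. ✓
Low-ability: no degree gives 121 − 0 = 121; degree gives 101 − 74 = 27. Stays. ✓
Beliefs are Bayes-consistent on-path and both types best-respond.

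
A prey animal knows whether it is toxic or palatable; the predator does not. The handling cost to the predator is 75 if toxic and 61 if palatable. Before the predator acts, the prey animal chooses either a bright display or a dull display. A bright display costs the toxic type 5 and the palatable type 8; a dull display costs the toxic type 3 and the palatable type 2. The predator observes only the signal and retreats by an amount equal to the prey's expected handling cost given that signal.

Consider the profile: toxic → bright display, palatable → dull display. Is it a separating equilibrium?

Under separation the predator infers type exactly: bright display → toxic (pays 75), dull display → palatable (pays 61).
Toxic: bright display gives 75 − 5 = 70; dull display gives 61 − 3 = 58. No deviation. ✓
Palatable: dull display gives 61 − 2 = 59; bright display gives 75 − 8 = 67. Would deviate. ✗

No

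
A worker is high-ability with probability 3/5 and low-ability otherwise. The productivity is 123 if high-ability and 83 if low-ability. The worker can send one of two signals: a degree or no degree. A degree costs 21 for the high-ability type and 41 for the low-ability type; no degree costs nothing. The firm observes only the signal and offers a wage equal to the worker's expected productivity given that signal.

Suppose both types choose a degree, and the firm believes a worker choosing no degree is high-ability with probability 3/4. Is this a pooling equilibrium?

On the equilibrium path (degree) the firm holds the prior 3/5 and pays 3/5·123 + 2/5·83 = 107. Off-path (no degree) belief 3/4 gives 3/4·123 + 1/4·83 = 113.
High-ability: degree gives 107 − 21 = 86; no degree gives 113 − 0 = 113. Deviates. ✗
Low-ability: degree gives 107 − 41 = 66; no degree gives 113 − 0 = 113. Deviates. ✗

No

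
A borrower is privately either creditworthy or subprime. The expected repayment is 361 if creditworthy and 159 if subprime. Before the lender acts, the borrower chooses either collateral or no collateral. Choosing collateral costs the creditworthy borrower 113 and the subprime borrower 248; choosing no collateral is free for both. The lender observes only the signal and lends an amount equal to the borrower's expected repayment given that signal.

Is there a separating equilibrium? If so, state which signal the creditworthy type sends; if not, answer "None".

Try creditworthy → collateral, subprime → no collateral:
  Under separation the lender infers type exactly: collateral → creditworthy (pays 361), no collateral → subprime (pays 159).
  Creditworthy: collateral gives 361 − 113 = 248; no collateral gives 159 − 0 = 159. No deviation. ✓
  Subprime: no collateral gives 159 − 0 = 159; collateral gives 361 − 248 = 113. No deviation. ✓
Both hold — the creditworthy type sends collateral.

collateral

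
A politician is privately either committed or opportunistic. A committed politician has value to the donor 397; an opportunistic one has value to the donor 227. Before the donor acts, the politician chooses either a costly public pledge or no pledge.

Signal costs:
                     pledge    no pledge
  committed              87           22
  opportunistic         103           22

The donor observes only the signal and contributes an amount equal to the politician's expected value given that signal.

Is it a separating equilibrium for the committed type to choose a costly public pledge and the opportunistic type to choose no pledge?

Under separation the donor infers type exactly: pledge → committed (pays 397), no pledge → opportunistic (pays 227).
Committed: pledge gives 397 − 87 = 310; no pledge gives 227 − 22 = 205. No deviation. ✓
Opportunistic: no pledge gives 227 − 22 = 205; pledge gives 397 − 103 = 294. Would deviate. ✗

No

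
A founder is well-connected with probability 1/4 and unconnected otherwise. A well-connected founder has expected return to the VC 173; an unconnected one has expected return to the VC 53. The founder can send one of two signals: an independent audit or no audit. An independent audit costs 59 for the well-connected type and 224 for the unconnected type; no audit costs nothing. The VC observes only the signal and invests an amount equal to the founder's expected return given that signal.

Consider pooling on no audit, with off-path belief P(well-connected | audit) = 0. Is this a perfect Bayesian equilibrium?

On the equilibrium path (no audit) the VC holds the prior 1/4 and pays 1/4·173 + 3/4·53 = 83. Off-path (audit) belief 0 gives 0·173 + 1·53 = 53.
Well-connected: no audit gives 83 − 0 = 83; audit gives 53 − 59 = -6. Stays. ✓
Unconnected: no audit gives 83 − 0 = 83; audit gives 53 − 224 = -171. Stays. ✓
Beliefs are Bayes-consistent on-path and both types best-respond.

Yes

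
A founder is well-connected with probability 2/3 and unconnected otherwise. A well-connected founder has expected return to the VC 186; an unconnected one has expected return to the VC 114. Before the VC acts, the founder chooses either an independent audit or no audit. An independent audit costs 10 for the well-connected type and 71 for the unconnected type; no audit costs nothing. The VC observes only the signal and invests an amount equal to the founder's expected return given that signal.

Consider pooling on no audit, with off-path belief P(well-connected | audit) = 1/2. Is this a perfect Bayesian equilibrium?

On the equilibrium path (no audit) the VC holds the prior 2/3 and pays 2/3·186 + 1/3·114 = 162. Off-path (audit) belief 1/2 gives 1/2·186 + 1/2·114 = 150.
Well-connected: no audit gives 162 − 0 = 162; audit gives 150 − 10 = 140. Stays. ✓
Unconnected: no audit gives 162 − 0 = 162; audit gives 150 − 71 = 79. Stays. ✓
Beliefs are Bayes-consistent on-path and both types best-respond.

Yes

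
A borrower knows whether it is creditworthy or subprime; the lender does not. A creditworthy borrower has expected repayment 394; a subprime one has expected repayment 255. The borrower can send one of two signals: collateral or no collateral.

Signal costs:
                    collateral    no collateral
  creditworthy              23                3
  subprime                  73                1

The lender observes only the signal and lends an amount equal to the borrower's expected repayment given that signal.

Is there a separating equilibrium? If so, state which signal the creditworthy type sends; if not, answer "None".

None

Try creditworthy → collateral, subprime → no collateral:
  Under separation the lender infers type exactly: collateral → creditworthy (pays 394), no collateral → subprime (pays 255).
  Creditworthy: collateral gives 394 − 23 = 371; no collateral gives 255 − 3 = 252. No deviation. ✓
  Subprime: no collateral gives 255 − 1 = 254; collateral gives 394 − 73 = 321. Would deviate. ✗
Try creditworthy → no collateral, subprime → collateral:
  Under separation the lender infers type exactly: no collateral → creditworthy (pays 394), collateral → subprime (pays 255).
  Creditworthy: no collateral gives 394 − 3 = 391; collateral gives 255 − 23 = 232. No deviation. ✓
  Subprime: collateral gives 255 − 73 = 182; no collateral gives 394 − 1 = 393. Would deviate. ✗
Neither assignment is incentive-compatible.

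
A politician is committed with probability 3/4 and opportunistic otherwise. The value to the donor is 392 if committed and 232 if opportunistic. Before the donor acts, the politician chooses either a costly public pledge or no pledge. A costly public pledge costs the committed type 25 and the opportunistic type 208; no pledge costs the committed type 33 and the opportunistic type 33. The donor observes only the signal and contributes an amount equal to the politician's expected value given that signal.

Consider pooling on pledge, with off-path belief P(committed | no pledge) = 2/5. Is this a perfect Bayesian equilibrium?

No

On the equilibrium path (pledge) the donor holds the prior 3/4 and pays 3/4·392 + 1/4·232 = 352. Off-path (no pledge) belief 2/5 gives 2/5·392 + 3/5·232 = 296.
Committed: pledge gives 352 − 25 = 327; no pledge gives 296 − 33 = 263. Stays. ✓
Opportunistic: pledge gives 352 − 208 = 144; no pledge gives 296 − 33 = 263. Deviates. ✗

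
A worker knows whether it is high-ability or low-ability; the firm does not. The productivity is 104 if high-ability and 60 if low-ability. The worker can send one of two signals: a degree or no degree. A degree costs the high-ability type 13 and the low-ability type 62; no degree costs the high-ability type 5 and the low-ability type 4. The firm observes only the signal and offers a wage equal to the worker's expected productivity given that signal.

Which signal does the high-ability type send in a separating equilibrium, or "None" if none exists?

degree

Try high-ability → degree, low-ability → no degree:
  Under separation the firm infers type exactly: degree → high-ability (pays 104), no degree → low-ability (pays 60).
  High-ability: degree gives 104 − 13 = 91; no degree gives 60 − 5 = 55. No deviation. ✓
  Low-ability: no degree gives 60 − 4 = 56; degree gives 104 − 62 = 42. No deviation. ✓
Both hold — the high-ability type sends degree.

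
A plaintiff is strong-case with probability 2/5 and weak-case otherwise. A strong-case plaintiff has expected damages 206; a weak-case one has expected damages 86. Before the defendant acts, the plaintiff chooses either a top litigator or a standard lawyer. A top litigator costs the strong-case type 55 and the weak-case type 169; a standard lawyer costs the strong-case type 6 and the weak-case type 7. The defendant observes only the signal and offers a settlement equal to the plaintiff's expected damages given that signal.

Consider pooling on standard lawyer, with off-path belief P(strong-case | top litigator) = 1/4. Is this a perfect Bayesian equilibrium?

Yes

On the equilibrium path (standard lawyer) the defendant holds the prior 2/5 and pays 2/5·206 + 3/5·86 = 134. Off-path (top litigator) belief 1/4 gives 1/4·206 + 3/4·86 = 116.
Strong-case: standard lawyer gives 134 − 6 = 128; top litigator gives 116 − 55 = 61. Stays. ✓
Weak-case: standard lawyer gives 134 − 7 = 127; top litigator gives 116 − 169 = -53. Stays. ✓
Beliefs are Bayes-consistent on-path and both types best-respond.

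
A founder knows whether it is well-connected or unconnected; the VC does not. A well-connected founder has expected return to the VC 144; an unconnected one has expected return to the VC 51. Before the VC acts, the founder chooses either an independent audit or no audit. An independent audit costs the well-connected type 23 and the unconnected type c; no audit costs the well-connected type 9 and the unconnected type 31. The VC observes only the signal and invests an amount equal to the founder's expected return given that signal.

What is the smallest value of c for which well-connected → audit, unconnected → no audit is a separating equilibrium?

124

Under separation: audit → well-connected (pays 144); no audit → unconnected (pays 51).
Well-connected: 144 − 23 = 121 ≥ 51 − 9 = 42. Holds regardless of c. ✓
Unconnected: 51 − 31 ≥ 144 − c, so c ≥ 144 − 20 = 124.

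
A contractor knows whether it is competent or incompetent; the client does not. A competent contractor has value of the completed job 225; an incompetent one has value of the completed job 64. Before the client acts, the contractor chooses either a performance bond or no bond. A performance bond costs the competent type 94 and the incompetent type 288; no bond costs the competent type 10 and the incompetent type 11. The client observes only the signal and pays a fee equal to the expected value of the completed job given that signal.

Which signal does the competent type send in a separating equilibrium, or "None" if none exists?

Try competent → bond, incompetent → no bond:
  Under separation the client infers type exactly: bond → competent (pays 225), no bond → incompetent (pays 64).
  Competent: bond gives 225 − 94 = 131; no bond gives 64 − 10 = 54. No deviation. ✓
  Incompetent: no bond gives 64 − 11 = 53; bond gives 225 − 288 = -63. No deviation. ✓
Both hold — the competent type sends bond.

bond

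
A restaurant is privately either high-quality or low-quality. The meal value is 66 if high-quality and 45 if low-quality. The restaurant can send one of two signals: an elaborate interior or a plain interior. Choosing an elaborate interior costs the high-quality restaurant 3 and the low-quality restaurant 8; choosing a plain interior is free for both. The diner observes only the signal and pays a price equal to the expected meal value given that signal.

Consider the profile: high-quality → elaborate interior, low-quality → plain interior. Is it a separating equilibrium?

Under separation the diner infers type exactly: elaborate interior → high-quality (pays 66), plain interior → low-quality (pays 45).
High-quality: elaborate interior gives 66 − 3 = 63; plain interior gives 45 − 0 = 45. No deviation. ✓
Low-quality: plain interior gives 45 − 0 = 45; elaborate interior gives 66 − 8 = 58. Would deviate. ✗

No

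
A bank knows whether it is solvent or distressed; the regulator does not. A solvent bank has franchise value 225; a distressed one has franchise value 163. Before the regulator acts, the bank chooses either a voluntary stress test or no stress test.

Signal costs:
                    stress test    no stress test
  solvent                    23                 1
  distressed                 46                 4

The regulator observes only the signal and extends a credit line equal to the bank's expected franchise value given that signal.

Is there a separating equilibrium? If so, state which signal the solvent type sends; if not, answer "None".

Try solvent → stress test, distressed → no stress test:
  Under separation the regulator infers type exactly: stress test → solvent (pays 225), no stress test → distressed (pays 163).
  Solvent: stress test gives 225 − 23 = 202; no stress test gives 163 − 1 = 162. No deviation. ✓
  Distressed: no stress test gives 163 − 4 = 159; stress test gives 225 − 46 = 179. Would deviate. ✗
Try solvent → no stress test, distressed → stress test:
  Under separation the regulator infers type exactly: no stress test → solvent (pays 225), stress test → distressed (pays 163).
  Solvent: no stress test gives 225 − 1 = 224; stress test gives 163 − 23 = 140. No deviation. ✓
  Distressed: stress test gives 163 − 46 = 117; no stress test gives 225 − 4 = 221. Would deviate. ✗
Neither assignment is incentive-compatible.

None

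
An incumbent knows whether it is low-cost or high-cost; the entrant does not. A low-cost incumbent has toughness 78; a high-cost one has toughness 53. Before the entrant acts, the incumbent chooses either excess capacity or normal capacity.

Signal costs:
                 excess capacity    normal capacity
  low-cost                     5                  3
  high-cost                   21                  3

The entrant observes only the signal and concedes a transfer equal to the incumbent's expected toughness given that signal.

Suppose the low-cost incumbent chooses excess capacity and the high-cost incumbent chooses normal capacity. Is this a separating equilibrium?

No

Under separation the entrant infers type exactly: excess capacity → low-cost (pays 78), normal capacity → high-cost (pays 53).
Low-cost: excess capacity gives 78 − 5 = 73; normal capacity gives 53 − 3 = 50. No deviation. ✓
High-cost: normal capacity gives 53 − 3 = 50; excess capacity gives 78 − 21 = 57. Would deviate. ✗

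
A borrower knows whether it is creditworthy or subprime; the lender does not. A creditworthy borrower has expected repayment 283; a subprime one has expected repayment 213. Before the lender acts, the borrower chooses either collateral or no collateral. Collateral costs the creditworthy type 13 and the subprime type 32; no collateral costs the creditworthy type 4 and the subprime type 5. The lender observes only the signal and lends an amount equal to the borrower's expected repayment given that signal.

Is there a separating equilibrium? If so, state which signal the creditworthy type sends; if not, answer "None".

None

Try creditworthy → collateral, subprime → no collateral:
  Under separation the lender infers type exactly: collateral → creditworthy (pays 283), no collateral → subprime (pays 213).
  Creditworthy: collateral gives 283 − 13 = 270; no collateral gives 213 − 4 = 209. No deviation. ✓
  Subprime: no collateral gives 213 − 5 = 208; collateral gives 283 − 32 = 251. Would deviate. ✗
Try creditworthy → no collateral, subprime → collateral:
  Under separation the lender infers type exactly: no collateral → creditworthy (pays 283), collateral → subprime (pays 213).
  Creditworthy: no collateral gives 283 − 4 = 279; collateral gives 213 − 13 = 200. No deviation. ✓
  Subprime: collateral gives 213 − 32 = 181; no collateral gives 283 − 5 = 278. Would deviate. ✗
Neither assignment is incentive-compatible.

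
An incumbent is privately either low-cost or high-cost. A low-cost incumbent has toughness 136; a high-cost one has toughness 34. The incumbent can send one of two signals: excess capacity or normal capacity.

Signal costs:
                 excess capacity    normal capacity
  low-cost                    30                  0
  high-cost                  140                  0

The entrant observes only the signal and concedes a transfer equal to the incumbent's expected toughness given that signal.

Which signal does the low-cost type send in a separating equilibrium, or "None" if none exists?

excess capacity

Try low-cost → excess capacity, high-cost → normal capacity:
  If types separate, excess capacity earns payment 136 and normal capacity earns 34.
  Low-cost: excess capacity gives 136 − 30 = 106; normal capacity gives 34 − 0 = 34. No deviation. ✓
  High-cost: normal capacity gives 34 − 0 = 34; excess capacity gives 136 − 140 = -4. No deviation. ✓
Both hold — the low-cost type sends excess capacity.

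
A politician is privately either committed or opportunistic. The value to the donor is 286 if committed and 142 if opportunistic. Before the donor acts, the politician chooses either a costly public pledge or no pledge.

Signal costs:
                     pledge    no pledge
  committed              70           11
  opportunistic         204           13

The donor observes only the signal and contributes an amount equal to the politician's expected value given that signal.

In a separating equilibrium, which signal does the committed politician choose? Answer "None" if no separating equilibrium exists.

pledge

Try committed → pledge, opportunistic → no pledge:
  If types separate, pledge earns payment 286 and no pledge earns 142.
  Committed: pledge gives 286 − 70 = 216; no pledge gives 142 − 11 = 131. No deviation. ✓
  Opportunistic: no pledge gives 142 − 13 = 129; pledge gives 286 − 204 = 82. No deviation. ✓
Both hold — the committed type sends pledge.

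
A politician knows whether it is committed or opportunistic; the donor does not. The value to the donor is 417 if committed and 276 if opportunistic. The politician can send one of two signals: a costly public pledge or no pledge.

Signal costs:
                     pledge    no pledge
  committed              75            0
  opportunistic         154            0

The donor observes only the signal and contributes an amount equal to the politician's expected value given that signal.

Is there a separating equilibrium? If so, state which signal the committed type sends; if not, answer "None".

pledge

Try committed → pledge, opportunistic → no pledge:
  If types separate, pledge earns payment 417 and no pledge earns 276.
  Committed: pledge gives 417 − 75 = 342; no pledge gives 276 − 0 = 276. No deviation. ✓
  Opportunistic: no pledge gives 276 − 0 = 276; pledge gives 417 − 154 = 263. No deviation. ✓
Both hold — the committed type sends pledge.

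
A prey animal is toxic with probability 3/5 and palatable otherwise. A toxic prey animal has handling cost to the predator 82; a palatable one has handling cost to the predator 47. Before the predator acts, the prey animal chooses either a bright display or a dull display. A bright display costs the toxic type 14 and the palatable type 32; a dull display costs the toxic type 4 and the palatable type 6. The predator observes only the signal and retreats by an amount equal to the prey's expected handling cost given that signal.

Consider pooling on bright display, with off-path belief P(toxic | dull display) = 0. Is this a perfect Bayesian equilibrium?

No

At the pooled signal (bright display) the predator holds the prior 3/5 and pays 3/5·82 + 2/5·47 = 68. Off-path (dull display) belief 0 gives 0·82 + 1·47 = 47.
Toxic: bright display gives 68 − 14 = 54; dull display gives 47 − 4 = 43. Stays. ✓
Palatable: bright display gives 68 − 32 = 36; dull display gives 47 − 6 = 41. Deviates. ✗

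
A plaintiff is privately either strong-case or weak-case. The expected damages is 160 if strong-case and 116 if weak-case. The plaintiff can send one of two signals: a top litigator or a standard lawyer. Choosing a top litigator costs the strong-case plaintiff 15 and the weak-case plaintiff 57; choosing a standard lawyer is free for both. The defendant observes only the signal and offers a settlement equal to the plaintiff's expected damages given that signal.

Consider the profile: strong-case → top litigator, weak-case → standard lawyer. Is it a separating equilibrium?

Yes

If types separate, top litigator earns payment 160 and standard lawyer earns 116.
Strong-case: top litigator gives 160 − 15 = 145; standard lawyer gives 116 − 0 = 116. No deviation. ✓
Weak-case: standard lawyer gives 116 − 0 = 116; top litigator gives 160 − 57 = 103. No deviation. ✓
Both incentive constraints hold.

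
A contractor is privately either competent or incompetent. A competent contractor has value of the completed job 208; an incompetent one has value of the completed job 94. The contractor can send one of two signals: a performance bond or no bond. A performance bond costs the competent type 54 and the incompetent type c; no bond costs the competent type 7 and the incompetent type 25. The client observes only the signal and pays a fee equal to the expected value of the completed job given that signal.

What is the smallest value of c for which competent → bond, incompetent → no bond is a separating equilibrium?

139

Under separation: bond → competent (pays 208); no bond → incompetent (pays 94).
Competent: 208 − 54 = 154 ≥ 94 − 7 = 87. Holds regardless of c. ✓
Incompetent: 94 − 25 ≥ 208 − c, so c ≥ 208 − 69 = 139.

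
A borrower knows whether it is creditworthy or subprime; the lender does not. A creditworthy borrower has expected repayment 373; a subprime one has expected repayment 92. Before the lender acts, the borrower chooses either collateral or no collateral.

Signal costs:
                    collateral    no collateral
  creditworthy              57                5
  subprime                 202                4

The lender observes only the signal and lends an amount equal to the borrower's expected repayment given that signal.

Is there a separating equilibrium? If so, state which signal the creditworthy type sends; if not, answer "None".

None

Try creditworthy → collateral, subprime → no collateral:
  If types separate, collateral earns payment 373 and no collateral earns 92.
  Creditworthy: collateral gives 373 − 57 = 316; no collateral gives 92 − 5 = 87. No deviation. ✓
  Subprime: no collateral gives 92 − 4 = 88; collateral gives 373 − 202 = 171. Would deviate. ✗
Try creditworthy → no collateral, subprime → collateral:
  If types separate, no collateral earns payment 373 and collateral earns 92.
  Creditworthy: no collateral gives 373 − 5 = 368; collateral gives 92 − 57 = 35. No deviation. ✓
  Subprime: collateral gives 92 − 202 = -110; no collateral gives 373 − 4 = 369. Would deviate. ✗
Neither assignment is incentive-compatible.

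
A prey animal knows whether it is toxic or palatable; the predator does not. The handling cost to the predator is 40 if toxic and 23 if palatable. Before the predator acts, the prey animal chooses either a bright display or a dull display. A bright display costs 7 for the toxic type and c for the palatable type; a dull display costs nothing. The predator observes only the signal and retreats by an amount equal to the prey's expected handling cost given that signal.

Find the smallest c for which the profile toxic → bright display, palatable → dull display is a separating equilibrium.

17

Under separation: bright display → toxic (pays 40); dull display → palatable (pays 23).
Toxic: 40 − 7 = 33 ≥ 23 − 0 = 23. Holds regardless of c. ✓
Palatable: 23 − 0 ≥ 40 − c, so c ≥ 40 − 23 = 17.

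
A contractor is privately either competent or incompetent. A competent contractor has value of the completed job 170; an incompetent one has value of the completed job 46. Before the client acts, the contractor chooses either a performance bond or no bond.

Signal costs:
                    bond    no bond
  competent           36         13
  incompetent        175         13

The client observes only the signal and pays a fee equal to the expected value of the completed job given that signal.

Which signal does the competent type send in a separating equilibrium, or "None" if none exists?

Try competent → bond, incompetent → no bond:
  If types separate, bond earns payment 170 and no bond earns 46.
  Competent: bond gives 170 − 36 = 134; no bond gives 46 − 13 = 33. No deviation. ✓
  Incompetent: no bond gives 46 − 13 = 33; bond gives 170 − 175 = -5. No deviation. ✓
Both hold — the competent type sends bond.

bond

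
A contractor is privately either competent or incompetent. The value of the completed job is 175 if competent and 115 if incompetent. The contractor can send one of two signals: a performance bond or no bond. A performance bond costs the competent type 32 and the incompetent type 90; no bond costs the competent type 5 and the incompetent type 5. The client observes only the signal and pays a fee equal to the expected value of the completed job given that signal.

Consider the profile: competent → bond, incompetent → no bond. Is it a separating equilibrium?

If types separate, bond earns payment 175 and no bond earns 115.
Competent: bond gives 175 − 32 = 143; no bond gives 115 − 5 = 110. No deviation. ✓
Incompetent: no bond gives 115 − 5 = 110; bond gives 175 − 90 = 85. No deviation. ✓
Neither type gains from mimicking the other.

Yes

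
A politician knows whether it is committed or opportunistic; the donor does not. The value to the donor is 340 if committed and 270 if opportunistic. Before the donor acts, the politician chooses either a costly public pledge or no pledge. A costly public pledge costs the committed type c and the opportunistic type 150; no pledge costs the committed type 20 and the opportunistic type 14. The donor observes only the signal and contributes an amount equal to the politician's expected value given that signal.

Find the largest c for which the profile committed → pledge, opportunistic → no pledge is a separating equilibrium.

Under separation: pledge → committed (pays 340); no pledge → opportunistic (pays 270).
Opportunistic: 270 − 14 = 256 ≥ 340 − 150 = 190. Holds regardless of c. ✓
Committed: 340 − c ≥ 270 − 20, so c ≤ 340 − 250 = 90.

90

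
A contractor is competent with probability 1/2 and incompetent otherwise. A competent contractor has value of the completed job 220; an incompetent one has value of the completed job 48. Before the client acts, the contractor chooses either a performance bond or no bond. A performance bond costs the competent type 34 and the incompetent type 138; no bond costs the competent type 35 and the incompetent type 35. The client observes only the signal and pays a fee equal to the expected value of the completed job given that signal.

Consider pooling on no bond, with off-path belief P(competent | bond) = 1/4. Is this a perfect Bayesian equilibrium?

At the pooled signal (no bond) the client holds the prior 1/2 and pays 1/2·220 + 1/2·48 = 134. Off-path (bond) belief 1/4 gives 1/4·220 + 3/4·48 = 91.
Competent: no bond gives 134 − 35 = 99; bond gives 91 − 34 = 57. Stays. ✓
Incompetent: no bond gives 134 − 35 = 99; bond gives 91 − 138 = -47. Stays. ✓

Yes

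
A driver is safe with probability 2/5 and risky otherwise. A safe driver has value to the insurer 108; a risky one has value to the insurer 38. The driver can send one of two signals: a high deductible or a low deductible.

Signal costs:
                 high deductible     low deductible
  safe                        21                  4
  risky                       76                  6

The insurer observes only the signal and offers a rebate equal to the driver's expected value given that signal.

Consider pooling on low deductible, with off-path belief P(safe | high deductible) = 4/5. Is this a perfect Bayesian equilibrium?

On the equilibrium path (low deductible) the insurer holds the prior 2/5 and pays 2/5·108 + 3/5·38 = 66. Off-path (high deductible) belief 4/5 gives 4/5·108 + 1/5·38 = 94.
Safe: low deductible gives 66 − 4 = 62; high deductible gives 94 − 21 = 73. Deviates. ✗
Risky: low deductible gives 66 − 6 = 60; high deductible gives 94 − 76 = 18. Stays. ✓

No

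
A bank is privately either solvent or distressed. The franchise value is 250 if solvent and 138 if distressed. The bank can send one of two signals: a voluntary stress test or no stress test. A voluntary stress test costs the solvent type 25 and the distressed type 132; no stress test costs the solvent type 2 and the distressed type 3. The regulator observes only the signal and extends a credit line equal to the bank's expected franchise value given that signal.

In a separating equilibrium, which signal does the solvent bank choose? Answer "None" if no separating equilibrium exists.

stress test

Try solvent → stress test, distressed → no stress test:
  Under separation the regulator infers type exactly: stress test → solvent (pays 250), no stress test → distressed (pays 138).
  Solvent: stress test gives 250 − 25 = 225; no stress test gives 138 − 2 = 136. No deviation. ✓
  Distressed: no stress test gives 138 − 3 = 135; stress test gives 250 − 132 = 118. No deviation. ✓
Both hold — the solvent type sends stress test.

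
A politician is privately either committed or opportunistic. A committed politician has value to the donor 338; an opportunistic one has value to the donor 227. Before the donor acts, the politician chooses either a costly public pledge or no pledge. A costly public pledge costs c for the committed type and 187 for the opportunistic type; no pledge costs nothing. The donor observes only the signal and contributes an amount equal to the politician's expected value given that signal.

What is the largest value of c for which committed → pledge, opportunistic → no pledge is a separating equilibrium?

Under separation: pledge → committed (pays 338); no pledge → opportunistic (pays 227).
Opportunistic: 227 − 0 = 227 ≥ 338 − 187 = 151. Holds regardless of c. ✓
Committed: 338 − c ≥ 227 − 0, so c ≤ 338 − 227 = 111.

111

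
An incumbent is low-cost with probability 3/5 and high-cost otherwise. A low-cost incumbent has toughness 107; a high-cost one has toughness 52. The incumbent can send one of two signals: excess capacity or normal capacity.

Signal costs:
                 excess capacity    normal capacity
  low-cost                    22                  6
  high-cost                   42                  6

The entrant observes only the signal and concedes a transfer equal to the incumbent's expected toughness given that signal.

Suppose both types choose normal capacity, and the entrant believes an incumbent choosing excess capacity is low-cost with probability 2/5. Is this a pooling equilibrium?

Yes

At the pooled signal (normal capacity) the entrant holds the prior 3/5 and pays 3/5·107 + 2/5·52 = 85. Off-path (excess capacity) belief 2/5 gives 2/5·107 + 3/5·52 = 74.
Low-cost: normal capacity gives 85 − 6 = 79; excess capacity gives 74 − 22 = 52. Stays. ✓
High-cost: normal capacity gives 85 − 6 = 79; excess capacity gives 74 − 42 = 32. Stays. ✓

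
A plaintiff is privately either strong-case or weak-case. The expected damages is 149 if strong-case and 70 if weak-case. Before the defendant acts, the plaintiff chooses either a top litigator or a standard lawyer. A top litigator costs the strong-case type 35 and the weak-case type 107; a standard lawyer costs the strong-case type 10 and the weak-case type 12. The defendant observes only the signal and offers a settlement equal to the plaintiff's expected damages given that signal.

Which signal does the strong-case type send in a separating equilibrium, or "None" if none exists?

Try strong-case → top litigator, weak-case → standard lawyer:
  If types separate, top litigator earns payment 149 and standard lawyer earns 70.
  Strong-case: top litigator gives 149 − 35 = 114; standard lawyer gives 70 − 10 = 60. No deviation. ✓
  Weak-case: standard lawyer gives 70 − 12 = 58; top litigator gives 149 − 107 = 42. No deviation. ✓
Both hold — the strong-case type sends top litigator.

top litigator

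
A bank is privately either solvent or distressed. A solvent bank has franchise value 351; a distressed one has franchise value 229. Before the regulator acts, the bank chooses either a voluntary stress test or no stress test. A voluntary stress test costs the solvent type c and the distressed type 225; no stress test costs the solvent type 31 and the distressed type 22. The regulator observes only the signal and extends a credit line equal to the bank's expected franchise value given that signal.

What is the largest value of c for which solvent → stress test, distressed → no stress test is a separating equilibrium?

Under separation: stress test → solvent (pays 351); no stress test → distressed (pays 229).
Distressed: 229 − 22 = 207 ≥ 351 − 225 = 126. Holds regardless of c. ✓
Solvent: 351 − c ≥ 229 − 31, so c ≤ 351 − 198 = 153.

153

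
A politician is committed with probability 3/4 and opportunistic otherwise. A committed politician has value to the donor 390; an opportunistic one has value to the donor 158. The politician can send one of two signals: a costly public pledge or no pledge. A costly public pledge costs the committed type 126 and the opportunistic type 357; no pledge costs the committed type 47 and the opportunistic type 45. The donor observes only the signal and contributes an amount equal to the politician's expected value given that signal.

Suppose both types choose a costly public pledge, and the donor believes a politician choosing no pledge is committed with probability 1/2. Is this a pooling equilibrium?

No

On the equilibrium path (pledge) the donor holds the prior 3/4 and pays 3/4·390 + 1/4·158 = 332. Off-path (no pledge) belief 1/2 gives 1/2·390 + 1/2·158 = 274.
Committed: pledge gives 332 − 126 = 206; no pledge gives 274 − 47 = 227. Deviates. ✗
Opportunistic: pledge gives 332 − 357 = -25; no pledge gives 274 − 45 = 229. Deviates. ✗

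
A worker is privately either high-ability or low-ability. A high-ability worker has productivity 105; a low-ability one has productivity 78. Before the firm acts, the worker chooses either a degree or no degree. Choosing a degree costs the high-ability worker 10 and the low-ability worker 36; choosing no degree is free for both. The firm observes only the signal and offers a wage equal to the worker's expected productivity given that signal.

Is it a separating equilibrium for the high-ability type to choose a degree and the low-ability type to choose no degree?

Under separation the firm infers type exactly: degree → high-ability (pays 105), no degree → low-ability (pays 78).
High-ability: degree gives 105 − 10 = 95; no degree gives 78 − 0 = 78. No deviation. ✓
Low-ability: no degree gives 78 − 0 = 78; degree gives 105 − 36 = 69. No deviation. ✓
Both incentive constraints hold.

Yes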